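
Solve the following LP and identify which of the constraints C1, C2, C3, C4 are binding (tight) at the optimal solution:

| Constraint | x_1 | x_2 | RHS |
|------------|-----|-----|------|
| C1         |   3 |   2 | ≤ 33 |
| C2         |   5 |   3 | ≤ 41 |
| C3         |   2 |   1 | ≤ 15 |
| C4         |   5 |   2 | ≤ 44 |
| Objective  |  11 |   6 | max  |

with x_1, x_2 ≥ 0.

At x_1 = 4, x_2 = 7, compute slack b - a·x for each constraint:
  C1: 33 − 26 = 7  (slack)
  C2: 41 − 41 = 0  (binding)
  C3: 15 − 15 = 0  (binding)
  C4: 44 − 34 = 10  (slack)

Optimal: x_1 = 4, x_2 = 7
Binding: C2, C3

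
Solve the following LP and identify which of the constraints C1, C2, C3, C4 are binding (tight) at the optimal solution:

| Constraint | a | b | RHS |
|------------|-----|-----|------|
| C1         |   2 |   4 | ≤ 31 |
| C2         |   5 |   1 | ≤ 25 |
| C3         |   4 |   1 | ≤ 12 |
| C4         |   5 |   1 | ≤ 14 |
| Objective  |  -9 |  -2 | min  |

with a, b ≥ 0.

At a = 2, b = 4, compute slack b - a·x for each constraint:
  C1: 31 − 20 = 11  (slack)
  C2: 25 − 14 = 11  (slack)
  C3: 12 − 12 = 0  (binding)
  C4: 14 − 14 = 0  (binding)

Optimal: a = 2, b = 4
Binding: C3, C4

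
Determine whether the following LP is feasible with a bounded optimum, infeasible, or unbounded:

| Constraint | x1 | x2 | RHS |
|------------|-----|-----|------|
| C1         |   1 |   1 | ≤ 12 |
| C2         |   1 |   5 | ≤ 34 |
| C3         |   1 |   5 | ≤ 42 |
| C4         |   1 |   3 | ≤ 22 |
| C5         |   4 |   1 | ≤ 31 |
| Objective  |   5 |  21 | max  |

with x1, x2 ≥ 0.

Feasible with a bounded optimal solution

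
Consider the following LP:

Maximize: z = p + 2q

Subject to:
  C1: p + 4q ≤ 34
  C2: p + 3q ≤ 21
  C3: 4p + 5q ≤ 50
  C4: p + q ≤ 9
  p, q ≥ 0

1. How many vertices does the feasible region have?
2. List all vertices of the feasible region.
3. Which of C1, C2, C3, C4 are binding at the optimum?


1. 4
2. (0, 0), (9, 0), (3, 6), (0, 7)
3. C2, C4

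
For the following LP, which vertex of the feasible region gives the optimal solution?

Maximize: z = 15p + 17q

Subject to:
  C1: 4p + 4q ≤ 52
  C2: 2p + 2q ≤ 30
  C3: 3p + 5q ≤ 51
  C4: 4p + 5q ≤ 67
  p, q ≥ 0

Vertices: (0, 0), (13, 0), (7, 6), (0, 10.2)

Evaluate the objective at each vertex of the feasible region:
  z(0, 0) = 0
  z(13, 0) = 195
  z(7, 6) = 207  ←
  z(0, 10.2) = 173.4
The maximum is at p = 7, q = 6.

(7, 6)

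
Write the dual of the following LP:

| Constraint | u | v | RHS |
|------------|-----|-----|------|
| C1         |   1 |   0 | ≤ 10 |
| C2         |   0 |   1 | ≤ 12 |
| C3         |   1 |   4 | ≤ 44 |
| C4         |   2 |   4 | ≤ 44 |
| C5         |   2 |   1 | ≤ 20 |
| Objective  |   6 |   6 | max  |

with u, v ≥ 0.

Primal max cᵀx s.t. Ax ≤ b, x ≥ 0  →  Dual min bᵀy s.t. Aᵀy ≥ c, y ≥ 0.

Minimize: z = 10y1 + 12y2 + 44y3 + 44y4 + 20y5

Subject to:
  y1 + y3 + 2y4 + 2y5 ≥ 6
  y2 + 4y3 + 4y4 + y5 ≥ 6
  y1, y2, y3, y4, y5 ≥ 0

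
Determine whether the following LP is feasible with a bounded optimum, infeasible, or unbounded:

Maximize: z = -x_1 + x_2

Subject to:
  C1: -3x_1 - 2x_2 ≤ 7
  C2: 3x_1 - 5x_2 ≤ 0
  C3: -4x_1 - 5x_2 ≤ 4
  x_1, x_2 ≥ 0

Unbounded (objective can increase without bound)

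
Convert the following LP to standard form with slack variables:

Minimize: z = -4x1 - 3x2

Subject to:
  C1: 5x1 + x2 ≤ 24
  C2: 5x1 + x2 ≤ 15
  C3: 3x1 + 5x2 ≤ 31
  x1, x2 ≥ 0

min z = -4x1 - 3x2

s.t.
  5x1 + x2 + s1 = 24
  5x1 + x2 + s2 = 15
  3x1 + 5x2 + s3 = 31
  x1, x2, s1, s2, s3 ≥ 0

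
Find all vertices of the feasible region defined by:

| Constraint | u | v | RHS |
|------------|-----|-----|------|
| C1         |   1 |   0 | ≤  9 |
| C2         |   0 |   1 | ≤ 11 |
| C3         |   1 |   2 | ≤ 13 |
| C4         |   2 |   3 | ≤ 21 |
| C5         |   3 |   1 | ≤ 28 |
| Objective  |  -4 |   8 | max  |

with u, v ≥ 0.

(0, 0), (9, 0), (9, 1), (3, 5), (0, 6.5)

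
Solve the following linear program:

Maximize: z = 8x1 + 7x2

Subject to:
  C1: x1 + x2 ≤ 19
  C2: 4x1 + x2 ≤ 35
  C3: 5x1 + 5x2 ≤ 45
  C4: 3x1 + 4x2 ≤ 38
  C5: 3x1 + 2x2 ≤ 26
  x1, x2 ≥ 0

Evaluate the objective at each vertex of the feasible region:
  z(0, 0) = 0
  z(8.667, 0) = 69.33
  z(8, 1) = 71  ←
  z(0, 9) = 63
The maximum is at x1 = 8, x2 = 1.

x1 = 8, x2 = 1, z = 71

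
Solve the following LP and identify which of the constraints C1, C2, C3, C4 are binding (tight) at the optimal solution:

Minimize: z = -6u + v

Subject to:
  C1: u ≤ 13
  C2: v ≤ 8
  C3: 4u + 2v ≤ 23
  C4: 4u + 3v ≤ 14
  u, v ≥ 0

At u = 3.5, v = 0, compute slack b - a·x for each constraint:
  C1: 13 − 3.5 = 9.5  (slack)
  C2: 8 − 0 = 8  (slack)
  C3: 23 − 14 = 9  (slack)
  C4: 14 − 14 = 0  (binding)

Optimal: u = 3.5, v = 0
Binding: C4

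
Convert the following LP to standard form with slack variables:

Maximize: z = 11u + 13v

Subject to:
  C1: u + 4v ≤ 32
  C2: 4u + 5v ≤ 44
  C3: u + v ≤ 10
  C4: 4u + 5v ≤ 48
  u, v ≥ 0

max z = 11u + 13v

s.t.
  u + 4v + s1 = 32
  4u + 5v + s2 = 44
  u + v + s3 = 10
  4u + 5v + s4 = 48
  u, v, s1, s2, s3, s4 ≥ 0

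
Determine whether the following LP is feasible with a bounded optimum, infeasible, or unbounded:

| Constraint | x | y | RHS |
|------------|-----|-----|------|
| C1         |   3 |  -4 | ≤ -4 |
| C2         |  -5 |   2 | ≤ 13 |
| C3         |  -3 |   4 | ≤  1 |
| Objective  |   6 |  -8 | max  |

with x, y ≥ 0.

Infeasible (no feasible solution exists)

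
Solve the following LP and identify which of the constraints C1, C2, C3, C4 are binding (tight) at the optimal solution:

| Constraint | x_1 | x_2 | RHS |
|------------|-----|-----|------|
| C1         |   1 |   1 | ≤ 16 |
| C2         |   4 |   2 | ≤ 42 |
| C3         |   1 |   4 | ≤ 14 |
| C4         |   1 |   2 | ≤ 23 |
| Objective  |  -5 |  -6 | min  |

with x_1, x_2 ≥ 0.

At x_1 = 10, x_2 = 1, compute slack b - a·x for each constraint:
  C1: 16 − 11 = 5  (slack)
  C2: 42 − 42 = 0  (binding)
  C3: 14 − 14 = 0  (binding)
  C4: 23 − 12 = 11  (slack)

Optimal: x_1 = 10, x_2 = 1
Binding: C2, C3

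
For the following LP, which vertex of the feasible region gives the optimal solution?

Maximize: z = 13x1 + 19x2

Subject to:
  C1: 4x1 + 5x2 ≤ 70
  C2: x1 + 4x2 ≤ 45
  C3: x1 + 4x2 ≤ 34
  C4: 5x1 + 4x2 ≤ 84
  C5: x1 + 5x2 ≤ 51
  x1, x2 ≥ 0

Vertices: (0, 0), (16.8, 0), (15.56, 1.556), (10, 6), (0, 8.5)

Evaluate the objective at each vertex of the feasible region:
  z(0, 0) = 0
  z(16.8, 0) = 218.4
  z(15.56, 1.556) = 231.8
  z(10, 6) = 244  ←
  z(0, 8.5) = 161.5
The maximum is at x1 = 10, x2 = 6.

(10, 6)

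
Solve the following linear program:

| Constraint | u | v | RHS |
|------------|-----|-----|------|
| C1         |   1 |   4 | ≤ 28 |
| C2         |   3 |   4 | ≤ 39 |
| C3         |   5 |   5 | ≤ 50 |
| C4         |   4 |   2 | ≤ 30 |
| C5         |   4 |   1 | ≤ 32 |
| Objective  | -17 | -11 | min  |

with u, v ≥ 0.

Evaluate the objective at each vertex of the feasible region:
  z(0, 0) = 0
  z(7.5, 0) = -127.5
  z(5, 5) = -140  ←
  z(4, 6) = -134
  z(0, 7) = -77
The minimum is at u = 5, v = 5.

u = 5, v = 5, z = -140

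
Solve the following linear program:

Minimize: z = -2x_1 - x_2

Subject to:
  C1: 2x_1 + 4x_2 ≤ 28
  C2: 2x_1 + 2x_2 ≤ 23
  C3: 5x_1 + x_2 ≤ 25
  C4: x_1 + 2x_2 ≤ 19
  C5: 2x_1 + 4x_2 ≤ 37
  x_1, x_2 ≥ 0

Evaluate the objective at each vertex of the feasible region:
  z(0, 0) = 0
  z(5, 0) = -10
  z(4, 5) = -13  ←
  z(0, 7) = -7
The minimum is at x_1 = 4, x_2 = 5.

x_1 = 4, x_2 = 5, z = -13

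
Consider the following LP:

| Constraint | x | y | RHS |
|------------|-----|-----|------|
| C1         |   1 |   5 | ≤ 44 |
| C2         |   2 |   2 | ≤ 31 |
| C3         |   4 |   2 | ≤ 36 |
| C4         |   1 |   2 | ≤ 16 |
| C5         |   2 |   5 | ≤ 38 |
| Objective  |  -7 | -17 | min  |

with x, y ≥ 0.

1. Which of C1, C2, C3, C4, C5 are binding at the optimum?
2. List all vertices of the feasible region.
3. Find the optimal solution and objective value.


1. C4, C5
2. (0, 0), (9, 0), (6.667, 4.667), (4, 6), (0, 7.6)
3. x = 4, y = 6, z = -130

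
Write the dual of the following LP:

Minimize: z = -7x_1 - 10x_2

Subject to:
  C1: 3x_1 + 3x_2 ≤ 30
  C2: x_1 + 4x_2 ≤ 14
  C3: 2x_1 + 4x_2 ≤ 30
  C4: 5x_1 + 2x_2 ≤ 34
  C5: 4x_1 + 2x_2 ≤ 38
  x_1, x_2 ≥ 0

Primal min cᵀx s.t. Ax ≤ b, x ≥ 0  →  Dual max −bᵀy s.t. Aᵀy ≥ −c, y ≥ 0.

Maximize: z = -30y1 - 14y2 - 30y3 - 34y4 - 38y5

Subject to:
  3y1 + y2 + 2y3 + 5y4 + 4y5 ≥ 7
  3y1 + 4y2 + 4y3 + 2y4 + 2y5 ≥ 10
  y1, y2, y3, y4, y5 ≥ 0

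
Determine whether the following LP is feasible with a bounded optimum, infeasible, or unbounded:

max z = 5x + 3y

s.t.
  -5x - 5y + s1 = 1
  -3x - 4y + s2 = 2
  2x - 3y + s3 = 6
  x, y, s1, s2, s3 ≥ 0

Unbounded (objective can increase without bound)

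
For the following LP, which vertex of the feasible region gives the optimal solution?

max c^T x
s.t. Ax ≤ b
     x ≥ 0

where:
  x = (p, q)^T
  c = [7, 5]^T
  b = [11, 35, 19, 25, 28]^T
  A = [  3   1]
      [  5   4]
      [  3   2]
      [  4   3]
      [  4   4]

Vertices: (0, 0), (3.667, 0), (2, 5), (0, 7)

Evaluate the objective at each vertex of the feasible region:
  z(0, 0) = 0
  z(3.667, 0) = 25.67
  z(2, 5) = 39  ←
  z(0, 7) = 35
The maximum is at p = 2, q = 5.

(2, 5)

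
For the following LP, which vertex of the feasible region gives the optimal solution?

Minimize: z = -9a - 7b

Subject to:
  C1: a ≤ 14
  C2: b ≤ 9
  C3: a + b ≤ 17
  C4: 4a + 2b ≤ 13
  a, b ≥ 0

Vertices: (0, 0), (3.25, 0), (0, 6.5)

Evaluate the objective at each vertex of the feasible region:
  z(0, 0) = 0
  z(3.25, 0) = -29.25
  z(0, 6.5) = -45.5  ←
The minimum is at a = 0, b = 6.5.

(0, 6.5)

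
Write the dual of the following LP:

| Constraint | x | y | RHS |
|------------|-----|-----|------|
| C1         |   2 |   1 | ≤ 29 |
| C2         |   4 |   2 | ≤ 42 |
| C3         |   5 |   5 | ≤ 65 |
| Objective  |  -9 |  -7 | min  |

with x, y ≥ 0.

Primal min cᵀx s.t. Ax ≤ b, x ≥ 0  →  Dual max −bᵀy s.t. Aᵀy ≥ −c, y ≥ 0.

Maximize: z = -29y1 - 42y2 - 65y3

Subject to:
  2y1 + 4y2 + 5y3 ≥ 9
  y1 + 2y2 + 5y3 ≥ 7
  y1, y2, y3 ≥ 0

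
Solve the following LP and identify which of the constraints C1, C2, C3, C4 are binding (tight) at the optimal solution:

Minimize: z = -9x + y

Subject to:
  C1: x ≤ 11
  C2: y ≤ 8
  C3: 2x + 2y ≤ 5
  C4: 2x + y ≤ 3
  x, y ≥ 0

At x = 1.5, y = 0, compute slack b - a·x for each constraint:
  C1: 11 − 1.5 = 9.5  (slack)
  C2: 8 − 0 = 8  (slack)
  C3: 5 − 3 = 2  (slack)
  C4: 3 − 3 = 0  (binding)

Optimal: x = 1.5, y = 0
Binding: C4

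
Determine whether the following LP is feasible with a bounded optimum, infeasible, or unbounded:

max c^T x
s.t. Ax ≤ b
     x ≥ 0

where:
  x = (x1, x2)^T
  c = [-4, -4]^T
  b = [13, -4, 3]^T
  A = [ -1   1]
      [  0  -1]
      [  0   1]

Infeasible (no feasible solution exists)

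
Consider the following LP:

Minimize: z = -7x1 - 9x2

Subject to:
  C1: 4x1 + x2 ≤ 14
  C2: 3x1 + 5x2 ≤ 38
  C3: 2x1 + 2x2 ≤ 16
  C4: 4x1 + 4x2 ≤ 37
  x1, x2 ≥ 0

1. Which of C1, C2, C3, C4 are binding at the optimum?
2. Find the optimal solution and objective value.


1. C2, C3
2. x1 = 1, x2 = 7, z = -70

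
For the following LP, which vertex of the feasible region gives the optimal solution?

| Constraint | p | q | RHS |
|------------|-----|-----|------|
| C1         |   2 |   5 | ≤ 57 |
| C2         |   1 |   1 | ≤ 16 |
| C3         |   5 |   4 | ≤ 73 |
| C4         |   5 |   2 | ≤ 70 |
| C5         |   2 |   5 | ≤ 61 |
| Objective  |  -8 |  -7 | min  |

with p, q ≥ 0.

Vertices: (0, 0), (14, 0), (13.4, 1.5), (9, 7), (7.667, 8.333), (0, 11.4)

Evaluate the objective at each vertex of the feasible region:
  z(0, 0) = 0
  z(14, 0) = -112
  z(13.4, 1.5) = -117.7
  z(9, 7) = -121  ←
  z(7.667, 8.333) = -119.7
  z(0, 11.4) = -79.8
The minimum is at p = 9, q = 7.

(9, 7)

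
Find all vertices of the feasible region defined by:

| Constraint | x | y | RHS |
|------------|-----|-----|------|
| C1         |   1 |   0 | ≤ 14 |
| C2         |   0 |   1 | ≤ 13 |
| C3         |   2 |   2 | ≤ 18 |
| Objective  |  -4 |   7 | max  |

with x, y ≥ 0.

(0, 0), (9, 0), (0, 9)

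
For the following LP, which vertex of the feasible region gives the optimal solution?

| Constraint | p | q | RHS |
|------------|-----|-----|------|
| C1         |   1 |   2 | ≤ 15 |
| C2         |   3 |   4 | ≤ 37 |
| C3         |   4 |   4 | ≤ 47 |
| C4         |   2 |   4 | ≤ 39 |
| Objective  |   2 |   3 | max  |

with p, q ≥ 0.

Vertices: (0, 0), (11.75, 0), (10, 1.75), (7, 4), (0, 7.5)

Evaluate the objective at each vertex of the feasible region:
  z(0, 0) = 0
  z(11.75, 0) = 23.5
  z(10, 1.75) = 25.25
  z(7, 4) = 26  ←
  z(0, 7.5) = 22.5
The maximum is at p = 7, q = 4.

(7, 4)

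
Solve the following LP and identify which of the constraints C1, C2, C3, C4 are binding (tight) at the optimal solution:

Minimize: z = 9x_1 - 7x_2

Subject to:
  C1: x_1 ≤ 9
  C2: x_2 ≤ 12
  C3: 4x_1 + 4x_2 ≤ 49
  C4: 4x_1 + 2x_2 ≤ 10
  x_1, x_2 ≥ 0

At x_1 = 0, x_2 = 5, compute slack b - a·x for each constraint:
  C1: 9 − 0 = 9  (slack)
  C2: 12 − 5 = 7  (slack)
  C3: 49 − 20 = 29  (slack)
  C4: 10 − 10 = 0  (binding)

Optimal: x_1 = 0, x_2 = 5
Binding: C4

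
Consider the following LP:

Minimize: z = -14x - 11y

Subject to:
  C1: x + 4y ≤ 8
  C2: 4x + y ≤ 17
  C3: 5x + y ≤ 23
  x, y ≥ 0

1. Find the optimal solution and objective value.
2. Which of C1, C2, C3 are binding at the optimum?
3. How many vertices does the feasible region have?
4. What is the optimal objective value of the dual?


1. x = 4, y = 1, z = -67
2. C1, C2
3. 4
4. -67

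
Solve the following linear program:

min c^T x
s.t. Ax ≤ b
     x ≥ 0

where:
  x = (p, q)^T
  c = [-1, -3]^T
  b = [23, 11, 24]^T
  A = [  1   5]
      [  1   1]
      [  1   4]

Evaluate the objective at each vertex of the feasible region:
  z(0, 0) = 0
  z(11, 0) = -11
  z(8, 3) = -17  ←
  z(0, 4.6) = -13.8
The minimum is at p = 8, q = 3.

p = 8, q = 3, z = -17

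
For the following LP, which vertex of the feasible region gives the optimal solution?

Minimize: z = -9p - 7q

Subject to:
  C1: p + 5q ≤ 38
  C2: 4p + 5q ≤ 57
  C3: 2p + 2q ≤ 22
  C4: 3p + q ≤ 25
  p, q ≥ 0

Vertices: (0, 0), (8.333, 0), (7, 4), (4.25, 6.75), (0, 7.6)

Evaluate the objective at each vertex of the feasible region:
  z(0, 0) = 0
  z(8.333, 0) = -75
  z(7, 4) = -91  ←
  z(4.25, 6.75) = -85.5
  z(0, 7.6) = -53.2
The minimum is at p = 7, q = 4.

(7, 4)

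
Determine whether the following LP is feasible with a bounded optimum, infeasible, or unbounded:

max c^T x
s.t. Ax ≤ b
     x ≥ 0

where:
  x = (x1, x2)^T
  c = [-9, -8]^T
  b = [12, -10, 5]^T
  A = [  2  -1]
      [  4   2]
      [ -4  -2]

Infeasible (no feasible solution exists)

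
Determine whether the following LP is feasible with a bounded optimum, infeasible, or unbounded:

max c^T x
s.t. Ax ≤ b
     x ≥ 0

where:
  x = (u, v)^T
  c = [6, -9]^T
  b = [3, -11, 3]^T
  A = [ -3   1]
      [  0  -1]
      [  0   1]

Infeasible (no feasible solution exists)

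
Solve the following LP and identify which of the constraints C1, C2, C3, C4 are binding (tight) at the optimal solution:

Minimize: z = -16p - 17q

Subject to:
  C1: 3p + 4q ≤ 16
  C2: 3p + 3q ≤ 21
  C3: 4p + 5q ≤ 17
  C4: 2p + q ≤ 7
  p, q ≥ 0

At p = 3, q = 1, compute slack b - a·x for each constraint:
  C1: 16 − 13 = 3  (slack)
  C2: 21 − 12 = 9  (slack)
  C3: 17 − 17 = 0  (binding)
  C4: 7 − 7 = 0  (binding)

Optimal: p = 3, q = 1
Binding: C3, C4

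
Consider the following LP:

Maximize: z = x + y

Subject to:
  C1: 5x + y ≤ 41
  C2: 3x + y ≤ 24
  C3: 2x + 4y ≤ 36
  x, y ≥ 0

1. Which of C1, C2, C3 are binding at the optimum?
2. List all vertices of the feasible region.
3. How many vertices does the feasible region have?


1. C2, C3
2. (0, 0), (8, 0), (6, 6), (0, 9)
3. 4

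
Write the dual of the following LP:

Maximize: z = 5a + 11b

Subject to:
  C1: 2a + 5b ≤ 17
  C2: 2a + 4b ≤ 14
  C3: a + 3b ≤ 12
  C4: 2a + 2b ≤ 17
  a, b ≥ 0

Primal max cᵀx s.t. Ax ≤ b, x ≥ 0  →  Dual min bᵀy s.t. Aᵀy ≥ c, y ≥ 0.

Minimize: z = 17y1 + 14y2 + 12y3 + 17y4

Subject to:
  2y1 + 2y2 + y3 + 2y4 ≥ 5
  5y1 + 4y2 + 3y3 + 2y4 ≥ 11
  y1, y2, y3, y4 ≥ 0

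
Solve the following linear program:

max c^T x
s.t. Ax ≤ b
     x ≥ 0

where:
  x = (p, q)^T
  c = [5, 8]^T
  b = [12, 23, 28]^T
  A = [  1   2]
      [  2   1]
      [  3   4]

Evaluate the objective at each vertex of the feasible region:
  z(0, 0) = 0
  z(9.333, 0) = 46.67
  z(4, 4) = 52  ←
  z(0, 6) = 48
The maximum is at p = 4, q = 4.

p = 4, q = 4, z = 52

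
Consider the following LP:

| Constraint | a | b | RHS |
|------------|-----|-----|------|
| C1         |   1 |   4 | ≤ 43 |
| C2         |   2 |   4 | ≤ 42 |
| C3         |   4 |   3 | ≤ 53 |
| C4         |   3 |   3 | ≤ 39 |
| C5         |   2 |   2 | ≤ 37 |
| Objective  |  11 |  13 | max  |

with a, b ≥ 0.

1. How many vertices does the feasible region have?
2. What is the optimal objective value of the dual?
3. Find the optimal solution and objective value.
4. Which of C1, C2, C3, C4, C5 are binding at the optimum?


1. 4
2. 159
3. a = 5, b = 8, z = 159
4. C2, C4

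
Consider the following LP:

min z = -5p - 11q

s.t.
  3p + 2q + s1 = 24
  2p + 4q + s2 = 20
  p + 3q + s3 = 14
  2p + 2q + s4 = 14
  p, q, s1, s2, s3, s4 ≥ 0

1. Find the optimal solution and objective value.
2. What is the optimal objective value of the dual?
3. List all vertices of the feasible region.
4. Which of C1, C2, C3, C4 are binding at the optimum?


1. p = 2, q = 4, z = -54
2. -54
3. (0, 0), (7, 0), (4, 3), (2, 4), (0, 4.667)
4. C2, C3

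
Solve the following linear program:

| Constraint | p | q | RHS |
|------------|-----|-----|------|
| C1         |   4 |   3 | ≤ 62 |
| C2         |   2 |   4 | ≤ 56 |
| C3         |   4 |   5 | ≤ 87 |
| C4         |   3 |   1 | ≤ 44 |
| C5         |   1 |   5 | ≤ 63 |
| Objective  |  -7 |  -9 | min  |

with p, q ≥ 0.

Evaluate the objective at each vertex of the feasible region:
  z(0, 0) = 0
  z(14.67, 0) = -102.7
  z(14, 2) = -116
  z(8, 10) = -146  ←
  z(4.667, 11.67) = -137.7
  z(0, 12.6) = -113.4
The minimum is at p = 8, q = 10.

p = 8, q = 10, z = -146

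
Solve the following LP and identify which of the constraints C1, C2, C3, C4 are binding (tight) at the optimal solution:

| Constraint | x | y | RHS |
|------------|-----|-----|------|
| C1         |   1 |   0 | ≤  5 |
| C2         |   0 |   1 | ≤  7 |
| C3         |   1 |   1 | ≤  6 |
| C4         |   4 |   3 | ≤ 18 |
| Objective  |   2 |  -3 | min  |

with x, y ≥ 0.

At x = 0, y = 6, compute slack b - a·x for each constraint:
  C1: 5 − 0 = 5  (slack)
  C2: 7 − 6 = 1  (slack)
  C3: 6 − 6 = 0  (binding)
  C4: 18 − 18 = 0  (binding)

Optimal: x = 0, y = 6
Binding: C3, C4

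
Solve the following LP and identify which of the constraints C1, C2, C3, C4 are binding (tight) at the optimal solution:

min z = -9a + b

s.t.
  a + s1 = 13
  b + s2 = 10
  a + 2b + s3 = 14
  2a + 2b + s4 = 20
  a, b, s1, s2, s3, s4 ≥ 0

At a = 10, b = 0, compute slack b - a·x for each constraint:
  C1: 13 − 10 = 3  (slack)
  C2: 10 − 0 = 10  (slack)
  C3: 14 − 10 = 4  (slack)
  C4: 20 − 20 = 0  (binding)

Optimal: a = 10, b = 0
Binding: C4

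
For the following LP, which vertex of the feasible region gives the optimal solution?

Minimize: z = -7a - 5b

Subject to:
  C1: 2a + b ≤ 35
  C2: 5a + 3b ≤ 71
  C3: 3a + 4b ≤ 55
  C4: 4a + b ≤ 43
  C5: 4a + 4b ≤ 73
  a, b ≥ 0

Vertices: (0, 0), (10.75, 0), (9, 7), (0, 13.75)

Evaluate the objective at each vertex of the feasible region:
  z(0, 0) = 0
  z(10.75, 0) = -75.25
  z(9, 7) = -98  ←
  z(0, 13.75) = -68.75
The minimum is at a = 9, b = 7.

(9, 7)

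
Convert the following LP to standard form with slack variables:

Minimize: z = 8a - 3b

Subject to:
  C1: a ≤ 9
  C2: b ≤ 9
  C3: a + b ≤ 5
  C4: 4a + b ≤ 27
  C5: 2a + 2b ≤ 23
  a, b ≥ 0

min z = 8a - 3b

s.t.
  a + s1 = 9
  b + s2 = 9
  a + b + s3 = 5
  4a + b + s4 = 27
  2a + 2b + s5 = 23
  a, b, s1, s2, s3, s4, s5 ≥ 0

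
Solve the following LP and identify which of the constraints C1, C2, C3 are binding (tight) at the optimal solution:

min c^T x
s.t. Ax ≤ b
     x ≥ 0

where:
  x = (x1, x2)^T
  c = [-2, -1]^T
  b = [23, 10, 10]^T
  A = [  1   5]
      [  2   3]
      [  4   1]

At x1 = 2, x2 = 2, compute slack b - a·x for each constraint:
  C1: 23 − 12 = 11  (slack)
  C2: 10 − 10 = 0  (binding)
  C3: 10 − 10 = 0  (binding)

Optimal: x1 = 2, x2 = 2
Binding: C2, C3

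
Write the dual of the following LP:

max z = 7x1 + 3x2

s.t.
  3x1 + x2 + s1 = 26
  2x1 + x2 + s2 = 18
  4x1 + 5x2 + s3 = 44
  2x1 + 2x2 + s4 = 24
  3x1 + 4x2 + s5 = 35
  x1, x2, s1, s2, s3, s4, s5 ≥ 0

Primal max cᵀx s.t. Ax ≤ b, x ≥ 0  →  Dual min bᵀy s.t. Aᵀy ≥ c, y ≥ 0.

Minimize: z = 26y1 + 18y2 + 44y3 + 24y4 + 35y5

Subject to:
  3y1 + 2y2 + 4y3 + 2y4 + 3y5 ≥ 7
  y1 + y2 + 5y3 + 2y4 + 4y5 ≥ 3
  y1, y2, y3, y4, y5 ≥ 0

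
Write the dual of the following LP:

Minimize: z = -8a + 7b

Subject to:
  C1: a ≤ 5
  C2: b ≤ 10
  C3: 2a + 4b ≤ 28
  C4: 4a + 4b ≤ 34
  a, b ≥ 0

Primal min cᵀx s.t. Ax ≤ b, x ≥ 0  →  Dual max −bᵀy s.t. Aᵀy ≥ −c, y ≥ 0.

Maximize: z = -5y1 - 10y2 - 28y3 - 34y4

Subject to:
  y1 + 2y3 + 4y4 ≥ 8
  y2 + 4y3 + 4y4 ≥ -7
  y1, y2, y3, y4 ≥ 0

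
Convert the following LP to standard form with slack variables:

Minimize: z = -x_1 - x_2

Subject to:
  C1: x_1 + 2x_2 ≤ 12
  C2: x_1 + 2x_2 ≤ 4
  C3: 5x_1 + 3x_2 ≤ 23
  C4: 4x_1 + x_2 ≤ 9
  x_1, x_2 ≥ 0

min z = -x_1 - x_2

s.t.
  x_1 + 2x_2 + s1 = 12
  x_1 + 2x_2 + s2 = 4
  5x_1 + 3x_2 + s3 = 23
  4x_1 + x_2 + s4 = 9
  x_1, x_2, s1, s2, s3, s4 ≥ 0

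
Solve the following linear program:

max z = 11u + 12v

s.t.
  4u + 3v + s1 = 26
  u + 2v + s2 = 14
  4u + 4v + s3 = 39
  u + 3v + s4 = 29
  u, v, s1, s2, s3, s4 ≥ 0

Evaluate the objective at each vertex of the feasible region:
  z(0, 0) = 0
  z(6.5, 0) = 71.5
  z(2, 6) = 94  ←
  z(0, 7) = 84
The maximum is at u = 2, v = 6.

u = 2, v = 6, z = 94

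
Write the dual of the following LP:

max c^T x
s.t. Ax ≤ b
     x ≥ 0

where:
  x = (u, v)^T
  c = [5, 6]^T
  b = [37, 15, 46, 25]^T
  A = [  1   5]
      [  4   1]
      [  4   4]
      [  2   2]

Primal max cᵀx s.t. Ax ≤ b, x ≥ 0  →  Dual min bᵀy s.t. Aᵀy ≥ c, y ≥ 0.

Minimize: z = 37y1 + 15y2 + 46y3 + 25y4

Subject to:
  y1 + 4y2 + 4y3 + 2y4 ≥ 5
  5y1 + y2 + 4y3 + 2y4 ≥ 6
  y1, y2, y3, y4 ≥ 0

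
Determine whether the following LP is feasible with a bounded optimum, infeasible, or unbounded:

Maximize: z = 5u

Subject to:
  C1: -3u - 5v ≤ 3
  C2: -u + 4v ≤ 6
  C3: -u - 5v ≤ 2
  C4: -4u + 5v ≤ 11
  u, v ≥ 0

Unbounded (objective can increase without bound)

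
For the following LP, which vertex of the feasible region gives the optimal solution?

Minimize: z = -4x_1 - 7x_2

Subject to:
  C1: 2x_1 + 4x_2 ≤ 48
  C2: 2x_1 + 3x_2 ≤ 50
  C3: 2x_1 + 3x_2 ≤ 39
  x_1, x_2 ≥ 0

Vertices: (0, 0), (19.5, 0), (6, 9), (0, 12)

Evaluate the objective at each vertex of the feasible region:
  z(0, 0) = 0
  z(19.5, 0) = -78
  z(6, 9) = -87  ←
  z(0, 12) = -84
The minimum is at x_1 = 6, x_2 = 9.

(6, 9)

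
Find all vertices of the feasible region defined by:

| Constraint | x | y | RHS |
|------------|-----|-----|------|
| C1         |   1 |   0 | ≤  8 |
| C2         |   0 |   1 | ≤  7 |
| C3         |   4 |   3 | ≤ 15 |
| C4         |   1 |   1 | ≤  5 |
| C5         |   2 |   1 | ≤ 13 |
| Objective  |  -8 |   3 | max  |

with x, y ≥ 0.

(0, 0), (3.75, 0), (0, 5)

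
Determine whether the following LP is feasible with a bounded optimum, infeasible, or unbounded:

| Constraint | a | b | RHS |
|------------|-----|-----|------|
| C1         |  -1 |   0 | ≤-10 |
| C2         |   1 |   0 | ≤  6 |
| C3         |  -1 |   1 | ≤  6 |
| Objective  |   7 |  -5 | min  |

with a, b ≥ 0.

Infeasible (no feasible solution exists)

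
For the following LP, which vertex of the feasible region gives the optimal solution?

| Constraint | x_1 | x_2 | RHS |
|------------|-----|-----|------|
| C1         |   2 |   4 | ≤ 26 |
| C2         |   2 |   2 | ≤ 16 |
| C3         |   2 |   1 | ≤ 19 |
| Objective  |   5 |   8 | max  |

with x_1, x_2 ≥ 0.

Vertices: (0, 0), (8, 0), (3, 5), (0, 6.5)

Evaluate the objective at each vertex of the feasible region:
  z(0, 0) = 0
  z(8, 0) = 40
  z(3, 5) = 55  ←
  z(0, 6.5) = 52
The maximum is at x_1 = 3, x_2 = 5.

(3, 5)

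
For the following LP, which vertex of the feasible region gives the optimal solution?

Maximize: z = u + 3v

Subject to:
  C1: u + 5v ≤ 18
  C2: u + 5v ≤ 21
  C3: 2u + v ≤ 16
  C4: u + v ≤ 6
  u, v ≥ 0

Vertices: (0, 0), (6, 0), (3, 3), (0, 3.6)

Evaluate the objective at each vertex of the feasible region:
  z(0, 0) = 0
  z(6, 0) = 6
  z(3, 3) = 12  ←
  z(0, 3.6) = 10.8
The maximum is at u = 3, v = 3.

(3, 3)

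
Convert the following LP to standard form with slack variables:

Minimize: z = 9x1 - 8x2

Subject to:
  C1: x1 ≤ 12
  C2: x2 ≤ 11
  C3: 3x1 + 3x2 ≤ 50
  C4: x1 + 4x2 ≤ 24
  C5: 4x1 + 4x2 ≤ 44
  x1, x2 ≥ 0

min z = 9x1 - 8x2

s.t.
  x1 + s1 = 12
  x2 + s2 = 11
  3x1 + 3x2 + s3 = 50
  x1 + 4x2 + s4 = 24
  4x1 + 4x2 + s5 = 44
  x1, x2, s1, s2, s3, s4, s5 ≥ 0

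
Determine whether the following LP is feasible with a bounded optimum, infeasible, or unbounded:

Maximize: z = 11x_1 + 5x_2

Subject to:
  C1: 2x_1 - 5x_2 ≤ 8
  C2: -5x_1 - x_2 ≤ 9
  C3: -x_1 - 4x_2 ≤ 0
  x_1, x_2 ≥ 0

Unbounded (objective can increase without bound)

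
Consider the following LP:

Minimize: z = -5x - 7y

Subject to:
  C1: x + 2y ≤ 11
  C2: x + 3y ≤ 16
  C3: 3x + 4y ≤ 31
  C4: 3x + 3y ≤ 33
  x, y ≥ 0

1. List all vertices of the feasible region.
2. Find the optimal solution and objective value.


1. (0, 0), (10.33, 0), (9, 1), (1, 5), (0, 5.333)
2. x = 9, y = 1, z = -52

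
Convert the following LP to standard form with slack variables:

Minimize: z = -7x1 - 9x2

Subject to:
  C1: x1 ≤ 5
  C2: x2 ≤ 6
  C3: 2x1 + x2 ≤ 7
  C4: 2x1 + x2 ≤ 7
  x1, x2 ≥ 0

min z = -7x1 - 9x2

s.t.
  x1 + s1 = 5
  x2 + s2 = 6
  2x1 + x2 + s3 = 7
  2x1 + x2 + s4 = 7
  x1, x2, s1, s2, s3, s4 ≥ 0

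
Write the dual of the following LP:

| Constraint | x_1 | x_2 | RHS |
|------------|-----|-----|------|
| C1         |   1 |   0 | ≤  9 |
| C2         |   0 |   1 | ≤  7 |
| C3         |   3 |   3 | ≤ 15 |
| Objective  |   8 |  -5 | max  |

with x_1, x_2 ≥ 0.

Primal max cᵀx s.t. Ax ≤ b, x ≥ 0  →  Dual min bᵀy s.t. Aᵀy ≥ c, y ≥ 0.

Minimize: z = 9y1 + 7y2 + 15y3

Subject to:
  y1 + 3y3 ≥ 8
  y2 + 3y3 ≥ -5
  y1, y2, y3 ≥ 0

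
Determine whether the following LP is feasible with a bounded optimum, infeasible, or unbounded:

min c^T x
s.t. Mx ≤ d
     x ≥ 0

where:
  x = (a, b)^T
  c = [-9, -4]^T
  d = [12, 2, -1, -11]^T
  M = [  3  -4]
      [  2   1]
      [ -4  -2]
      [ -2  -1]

Infeasible (no feasible solution exists)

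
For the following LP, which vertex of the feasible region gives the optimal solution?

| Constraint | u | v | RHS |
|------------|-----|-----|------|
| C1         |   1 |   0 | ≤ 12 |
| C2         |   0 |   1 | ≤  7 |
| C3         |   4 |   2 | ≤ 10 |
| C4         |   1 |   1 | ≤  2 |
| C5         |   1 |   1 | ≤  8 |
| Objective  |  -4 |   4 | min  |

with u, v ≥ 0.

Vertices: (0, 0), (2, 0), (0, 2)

Evaluate the objective at each vertex of the feasible region:
  z(0, 0) = 0
  z(2, 0) = -8  ←
  z(0, 2) = 8
The minimum is at u = 2, v = 0.

(2, 0)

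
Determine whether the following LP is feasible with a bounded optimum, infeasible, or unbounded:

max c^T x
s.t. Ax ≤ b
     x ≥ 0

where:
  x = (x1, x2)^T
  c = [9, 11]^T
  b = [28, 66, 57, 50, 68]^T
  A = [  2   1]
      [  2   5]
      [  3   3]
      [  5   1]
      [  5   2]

Feasible with a bounded optimal solution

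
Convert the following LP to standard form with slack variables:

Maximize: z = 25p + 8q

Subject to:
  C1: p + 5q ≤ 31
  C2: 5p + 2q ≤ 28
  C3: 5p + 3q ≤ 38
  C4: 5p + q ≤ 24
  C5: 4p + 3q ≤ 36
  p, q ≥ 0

max z = 25p + 8q

s.t.
  p + 5q + s1 = 31
  5p + 2q + s2 = 28
  5p + 3q + s3 = 38
  5p + q + s4 = 24
  4p + 3q + s5 = 36
  p, q, s1, s2, s3, s4, s5 ≥ 0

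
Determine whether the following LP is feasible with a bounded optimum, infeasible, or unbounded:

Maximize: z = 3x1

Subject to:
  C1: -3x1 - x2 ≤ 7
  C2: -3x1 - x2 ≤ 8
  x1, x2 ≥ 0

Unbounded (objective can increase without bound)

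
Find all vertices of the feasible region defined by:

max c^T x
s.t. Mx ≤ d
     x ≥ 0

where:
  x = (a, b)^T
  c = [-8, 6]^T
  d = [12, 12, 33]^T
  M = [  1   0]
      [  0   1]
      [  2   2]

(0, 0), (12, 0), (12, 4.5), (4.5, 12), (0, 12)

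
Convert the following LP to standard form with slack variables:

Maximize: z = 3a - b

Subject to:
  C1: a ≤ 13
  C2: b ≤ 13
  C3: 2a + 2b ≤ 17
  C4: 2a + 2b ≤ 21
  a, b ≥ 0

max z = 3a - b

s.t.
  a + s1 = 13
  b + s2 = 13
  2a + 2b + s3 = 17
  2a + 2b + s4 = 21
  a, b, s1, s2, s3, s4 ≥ 0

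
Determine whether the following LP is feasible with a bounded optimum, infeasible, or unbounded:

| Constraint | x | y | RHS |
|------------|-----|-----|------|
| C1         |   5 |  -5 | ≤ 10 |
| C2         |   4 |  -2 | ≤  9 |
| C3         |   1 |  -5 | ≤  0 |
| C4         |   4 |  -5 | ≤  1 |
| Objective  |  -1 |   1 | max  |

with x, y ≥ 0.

Unbounded (objective can increase without bound)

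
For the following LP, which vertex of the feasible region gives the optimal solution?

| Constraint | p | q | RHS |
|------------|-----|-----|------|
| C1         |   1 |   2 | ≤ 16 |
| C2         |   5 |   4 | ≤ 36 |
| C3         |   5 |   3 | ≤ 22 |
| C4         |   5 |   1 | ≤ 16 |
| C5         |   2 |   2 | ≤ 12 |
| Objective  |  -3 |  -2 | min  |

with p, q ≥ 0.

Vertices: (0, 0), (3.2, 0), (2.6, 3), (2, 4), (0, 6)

Evaluate the objective at each vertex of the feasible region:
  z(0, 0) = 0
  z(3.2, 0) = -9.6
  z(2.6, 3) = -13.8
  z(2, 4) = -14  ←
  z(0, 6) = -12
The minimum is at p = 2, q = 4.

(2, 4)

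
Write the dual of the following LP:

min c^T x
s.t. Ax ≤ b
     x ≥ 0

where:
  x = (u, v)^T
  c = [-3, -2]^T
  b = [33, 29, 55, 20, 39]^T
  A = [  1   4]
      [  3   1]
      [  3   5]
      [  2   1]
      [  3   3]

Primal min cᵀx s.t. Ax ≤ b, x ≥ 0  →  Dual max −bᵀy s.t. Aᵀy ≥ −c, y ≥ 0.

Maximize: z = -33y1 - 29y2 - 55y3 - 20y4 - 39y5

Subject to:
  y1 + 3y2 + 3y3 + 2y4 + 3y5 ≥ 3
  4y1 + y2 + 5y3 + y4 + 3y5 ≥ 2
  y1, y2, y3, y4, y5 ≥ 0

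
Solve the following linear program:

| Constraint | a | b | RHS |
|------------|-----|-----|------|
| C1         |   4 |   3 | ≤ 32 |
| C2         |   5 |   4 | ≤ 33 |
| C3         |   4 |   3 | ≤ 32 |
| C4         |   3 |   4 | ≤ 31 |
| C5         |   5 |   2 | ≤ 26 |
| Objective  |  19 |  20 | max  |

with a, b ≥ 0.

Evaluate the objective at each vertex of the feasible region:
  z(0, 0) = 0
  z(5.2, 0) = 98.8
  z(3.8, 3.5) = 142.2
  z(1, 7) = 159  ←
  z(0, 7.75) = 155
The maximum is at a = 1, b = 7.

a = 1, b = 7, z = 159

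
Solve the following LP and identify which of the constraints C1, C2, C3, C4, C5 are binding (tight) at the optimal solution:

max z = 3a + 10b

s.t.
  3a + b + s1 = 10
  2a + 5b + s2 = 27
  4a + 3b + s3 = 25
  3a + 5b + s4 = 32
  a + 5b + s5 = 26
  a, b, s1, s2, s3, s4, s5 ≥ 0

At a = 1, b = 5, compute slack b - a·x for each constraint:
  C1: 10 − 8 = 2  (slack)
  C2: 27 − 27 = 0  (binding)
  C3: 25 − 19 = 6  (slack)
  C4: 32 − 28 = 4  (slack)
  C5: 26 − 26 = 0  (binding)

Optimal: a = 1, b = 5
Binding: C2, C5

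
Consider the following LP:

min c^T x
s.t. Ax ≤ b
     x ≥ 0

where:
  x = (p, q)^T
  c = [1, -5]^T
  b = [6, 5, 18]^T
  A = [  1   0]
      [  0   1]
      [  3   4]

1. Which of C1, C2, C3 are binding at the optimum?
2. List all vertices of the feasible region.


1. C3
2. (0, 0), (6, 0), (0, 4.5)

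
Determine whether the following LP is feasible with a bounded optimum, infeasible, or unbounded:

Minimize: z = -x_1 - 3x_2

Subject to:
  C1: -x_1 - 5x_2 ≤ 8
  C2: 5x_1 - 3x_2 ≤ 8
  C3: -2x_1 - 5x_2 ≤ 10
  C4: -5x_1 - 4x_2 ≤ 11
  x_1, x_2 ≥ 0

Unbounded (objective can decrease without bound)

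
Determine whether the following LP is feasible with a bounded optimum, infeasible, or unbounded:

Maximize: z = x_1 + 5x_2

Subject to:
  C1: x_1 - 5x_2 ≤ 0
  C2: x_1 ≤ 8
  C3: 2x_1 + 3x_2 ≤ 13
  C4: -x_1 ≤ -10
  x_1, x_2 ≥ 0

Infeasible (no feasible solution exists)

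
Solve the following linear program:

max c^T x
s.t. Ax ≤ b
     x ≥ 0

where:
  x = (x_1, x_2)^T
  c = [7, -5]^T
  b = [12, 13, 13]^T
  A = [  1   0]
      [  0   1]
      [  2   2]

Evaluate the objective at each vertex of the feasible region:
  z(0, 0) = 0
  z(6.5, 0) = 45.5  ←
  z(0, 6.5) = -32.5
The maximum is at x_1 = 6.5, x_2 = 0.

x_1 = 6.5, x_2 = 0, z = 45.5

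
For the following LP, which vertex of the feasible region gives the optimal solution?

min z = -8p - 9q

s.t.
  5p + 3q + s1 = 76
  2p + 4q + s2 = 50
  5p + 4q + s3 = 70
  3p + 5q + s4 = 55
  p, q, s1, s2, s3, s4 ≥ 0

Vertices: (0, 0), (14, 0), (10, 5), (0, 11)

Evaluate the objective at each vertex of the feasible region:
  z(0, 0) = 0
  z(14, 0) = -112
  z(10, 5) = -125  ←
  z(0, 11) = -99
The minimum is at p = 10, q = 5.

(10, 5)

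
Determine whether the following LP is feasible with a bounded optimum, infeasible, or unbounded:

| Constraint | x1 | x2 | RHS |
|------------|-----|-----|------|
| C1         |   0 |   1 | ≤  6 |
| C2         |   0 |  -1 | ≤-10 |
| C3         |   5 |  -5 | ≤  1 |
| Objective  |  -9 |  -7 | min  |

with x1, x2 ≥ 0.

Infeasible (no feasible solution exists)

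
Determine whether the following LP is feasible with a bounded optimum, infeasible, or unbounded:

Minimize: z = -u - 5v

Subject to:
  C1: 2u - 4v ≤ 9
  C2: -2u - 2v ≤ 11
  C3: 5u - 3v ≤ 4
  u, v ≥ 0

Unbounded (objective can decrease without bound)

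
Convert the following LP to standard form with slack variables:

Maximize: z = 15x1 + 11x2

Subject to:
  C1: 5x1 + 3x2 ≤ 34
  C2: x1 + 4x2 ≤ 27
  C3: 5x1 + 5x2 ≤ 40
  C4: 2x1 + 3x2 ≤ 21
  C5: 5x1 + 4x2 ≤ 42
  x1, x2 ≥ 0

max z = 15x1 + 11x2

s.t.
  5x1 + 3x2 + s1 = 34
  x1 + 4x2 + s2 = 27
  5x1 + 5x2 + s3 = 40
  2x1 + 3x2 + s4 = 21
  5x1 + 4x2 + s5 = 42
  x1, x2, s1, s2, s3, s4, s5 ≥ 0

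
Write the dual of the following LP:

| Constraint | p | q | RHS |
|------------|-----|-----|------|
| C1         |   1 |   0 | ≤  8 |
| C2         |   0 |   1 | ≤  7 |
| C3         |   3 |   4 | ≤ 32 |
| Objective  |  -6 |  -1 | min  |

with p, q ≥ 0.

Primal min cᵀx s.t. Ax ≤ b, x ≥ 0  →  Dual max −bᵀy s.t. Aᵀy ≥ −c, y ≥ 0.

Maximize: z = -8y1 - 7y2 - 32y3

Subject to:
  y1 + 3y3 ≥ 6
  y2 + 4y3 ≥ 1
  y1, y2, y3 ≥ 0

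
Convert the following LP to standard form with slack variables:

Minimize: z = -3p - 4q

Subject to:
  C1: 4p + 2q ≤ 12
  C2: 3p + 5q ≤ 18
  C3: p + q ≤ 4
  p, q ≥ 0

min z = -3p - 4q

s.t.
  4p + 2q + s1 = 12
  3p + 5q + s2 = 18
  p + q + s3 = 4
  p, q, s1, s2, s3 ≥ 0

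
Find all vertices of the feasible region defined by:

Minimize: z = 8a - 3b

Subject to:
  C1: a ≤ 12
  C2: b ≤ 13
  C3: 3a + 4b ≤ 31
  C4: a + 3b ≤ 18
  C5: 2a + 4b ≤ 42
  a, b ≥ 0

(0, 0), (10.33, 0), (4.2, 4.6), (0, 6)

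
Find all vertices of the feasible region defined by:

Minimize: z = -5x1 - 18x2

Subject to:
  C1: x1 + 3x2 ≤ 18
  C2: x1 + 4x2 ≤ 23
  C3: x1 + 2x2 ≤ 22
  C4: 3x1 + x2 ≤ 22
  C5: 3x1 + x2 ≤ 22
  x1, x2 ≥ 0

(0, 0), (7.333, 0), (6, 4), (3, 5), (0, 5.75)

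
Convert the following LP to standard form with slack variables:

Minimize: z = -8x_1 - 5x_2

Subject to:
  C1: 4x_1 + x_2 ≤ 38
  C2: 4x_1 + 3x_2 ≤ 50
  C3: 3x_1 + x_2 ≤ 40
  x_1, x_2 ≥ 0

min z = -8x_1 - 5x_2

s.t.
  4x_1 + x_2 + s1 = 38
  4x_1 + 3x_2 + s2 = 50
  3x_1 + x_2 + s3 = 40
  x_1, x_2, s1, s2, s3 ≥ 0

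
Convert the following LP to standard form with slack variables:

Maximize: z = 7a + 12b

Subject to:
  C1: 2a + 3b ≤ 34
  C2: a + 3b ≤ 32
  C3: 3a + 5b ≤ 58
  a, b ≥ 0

max z = 7a + 12b

s.t.
  2a + 3b + s1 = 34
  a + 3b + s2 = 32
  3a + 5b + s3 = 58
  a, b, s1, s2, s3 ≥ 0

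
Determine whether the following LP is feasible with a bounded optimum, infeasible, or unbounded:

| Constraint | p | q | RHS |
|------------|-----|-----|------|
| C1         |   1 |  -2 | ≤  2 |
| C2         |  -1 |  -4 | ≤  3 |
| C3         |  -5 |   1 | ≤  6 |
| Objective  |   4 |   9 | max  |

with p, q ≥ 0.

Unbounded (objective can increase without bound)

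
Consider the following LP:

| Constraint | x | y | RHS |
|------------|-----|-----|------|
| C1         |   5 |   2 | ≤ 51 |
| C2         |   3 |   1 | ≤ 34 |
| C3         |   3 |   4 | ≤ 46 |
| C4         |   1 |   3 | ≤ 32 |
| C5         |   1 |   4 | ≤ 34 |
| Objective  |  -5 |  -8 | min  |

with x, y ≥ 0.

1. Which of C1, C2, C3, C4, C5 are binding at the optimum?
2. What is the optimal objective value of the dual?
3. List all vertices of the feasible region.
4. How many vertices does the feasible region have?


1. C3, C5
2. -86
3. (0, 0), (10.2, 0), (8, 5.5), (6, 7), (0, 8.5)
4. 5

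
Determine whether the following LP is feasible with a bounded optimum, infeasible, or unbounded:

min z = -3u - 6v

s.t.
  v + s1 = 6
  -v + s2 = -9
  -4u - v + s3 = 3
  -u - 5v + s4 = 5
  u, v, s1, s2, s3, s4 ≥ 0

Infeasible (no feasible solution exists)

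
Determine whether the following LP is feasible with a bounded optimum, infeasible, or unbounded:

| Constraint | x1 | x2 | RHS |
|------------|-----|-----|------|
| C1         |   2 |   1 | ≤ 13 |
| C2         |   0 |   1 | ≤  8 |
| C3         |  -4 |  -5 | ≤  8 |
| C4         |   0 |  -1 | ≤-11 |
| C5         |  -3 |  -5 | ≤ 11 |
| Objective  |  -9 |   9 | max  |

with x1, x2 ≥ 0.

Infeasible (no feasible solution exists)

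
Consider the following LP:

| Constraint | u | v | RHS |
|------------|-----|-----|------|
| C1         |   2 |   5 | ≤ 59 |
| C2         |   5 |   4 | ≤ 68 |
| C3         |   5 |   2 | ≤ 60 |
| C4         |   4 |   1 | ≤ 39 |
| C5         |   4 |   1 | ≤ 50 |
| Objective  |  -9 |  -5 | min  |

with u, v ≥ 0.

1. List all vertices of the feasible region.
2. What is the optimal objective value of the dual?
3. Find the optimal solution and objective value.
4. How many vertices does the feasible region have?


1. (0, 0), (9.75, 0), (8, 7), (6.118, 9.353), (0, 11.8)
2. -107
3. u = 8, v = 7, z = -107
4. 5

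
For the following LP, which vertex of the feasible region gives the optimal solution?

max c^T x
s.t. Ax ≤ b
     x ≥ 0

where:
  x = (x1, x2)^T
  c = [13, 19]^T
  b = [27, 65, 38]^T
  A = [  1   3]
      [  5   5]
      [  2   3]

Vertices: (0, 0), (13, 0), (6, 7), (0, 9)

Evaluate the objective at each vertex of the feasible region:
  z(0, 0) = 0
  z(13, 0) = 169
  z(6, 7) = 211  ←
  z(0, 9) = 171
The maximum is at x1 = 6, x2 = 7.

(6, 7)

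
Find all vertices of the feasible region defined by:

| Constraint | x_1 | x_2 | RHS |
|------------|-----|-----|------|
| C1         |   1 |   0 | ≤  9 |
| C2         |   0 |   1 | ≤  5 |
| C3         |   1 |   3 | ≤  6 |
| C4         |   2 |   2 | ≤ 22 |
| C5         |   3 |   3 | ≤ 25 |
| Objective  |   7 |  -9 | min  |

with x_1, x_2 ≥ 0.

(0, 0), (6, 0), (0, 2)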